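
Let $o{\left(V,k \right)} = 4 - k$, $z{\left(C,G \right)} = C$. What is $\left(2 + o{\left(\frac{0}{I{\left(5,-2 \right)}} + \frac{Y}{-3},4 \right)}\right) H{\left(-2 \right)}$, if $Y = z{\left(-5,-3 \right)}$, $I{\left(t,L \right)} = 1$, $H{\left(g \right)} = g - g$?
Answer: $0$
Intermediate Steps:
$H{\left(g \right)} = 0$
$Y = -5$
$\left(2 + o{\left(\frac{0}{I{\left(5,-2 \right)}} + \frac{Y}{-3},4 \right)}\right) H{\left(-2 \right)} = \left(2 + \left(4 - 4\right)\right) 0 = \left(2 + 0\right) 0 = 2 \cdot 0 = 0$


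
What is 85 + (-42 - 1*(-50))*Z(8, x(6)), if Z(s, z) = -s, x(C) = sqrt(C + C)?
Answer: 21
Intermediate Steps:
x(C) = sqrt(2)*sqrt(C) (x(C) = sqrt(2*C) = sqrt(2)*sqrt(C))
85 + (-42 - 1*(-50))*Z(8, x(6)) = 85 + (-42 - 1*(-50))*(-1*8) = 85 + (-42 + 50)*(-8) = 85 + 8*(-8) = 85 - 64 = 21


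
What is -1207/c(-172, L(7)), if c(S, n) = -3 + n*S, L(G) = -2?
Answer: -1207/341 ≈ -3.5396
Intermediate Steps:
c(S, n) = -3 + S*n
-1207/c(-172, L(7)) = -1207/(-3 - 172*(-2)) = -1207/(-3 + 344) = -1207/341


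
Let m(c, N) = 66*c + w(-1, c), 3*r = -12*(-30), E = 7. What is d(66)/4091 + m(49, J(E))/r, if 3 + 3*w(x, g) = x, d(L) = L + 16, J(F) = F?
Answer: 19852019/736380 ≈ 26.959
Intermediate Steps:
d(L) = 16 + L
w(x, g) = -1 + x/3
r = 120 (r = (-12*(-30))/3 = (⅓)*360 = 120)
m(c, N) = -4/3 + 66*c (m(c, N) = 66*c + (-1 + (⅓)*(-1)) = 66*c + (-1 - ⅓) = 66*c - 4/3 = -4/3 + 66*c)
d(66)/4091 + m(49, J(E))/r = (16 + 66)/4091 + (-4/3 + 66*49)/120 = 82*(1/4091) + (-4/3 + 3234)*(1/120) = 82/4091 + (9698/3)*(1/120) = 82/4091 + 4849/180 = 19852019/736380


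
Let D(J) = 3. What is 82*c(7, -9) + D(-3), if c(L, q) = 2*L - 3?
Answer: 905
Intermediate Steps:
c(L, q) = -3 + 2*L
82*c(7, -9) + D(-3) = 82*(-3 + 2*7) + 3 = 82*(-3 + 14) + 3 = 82*11 + 3 = 902 + 3 = 905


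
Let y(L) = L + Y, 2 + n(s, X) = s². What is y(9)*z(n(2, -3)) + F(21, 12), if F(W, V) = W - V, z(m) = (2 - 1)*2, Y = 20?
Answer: 67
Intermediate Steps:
n(s, X) = -2 + s²
z(m) = 2 (z(m) = 1*2 = 2)
y(L) = 20 + L (y(L) = L + 20 = 20 + L)
y(9)*z(n(2, -3)) + F(21, 12) = (20 + 9)*2 + (21 - 1*12) = 29*2 + (21 - 12) = 58 + 9 = 67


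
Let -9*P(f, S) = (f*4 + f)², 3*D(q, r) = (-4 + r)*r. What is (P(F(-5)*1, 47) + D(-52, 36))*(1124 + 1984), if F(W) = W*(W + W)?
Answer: -61169584/3 ≈ -2.0390e+7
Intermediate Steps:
F(W) = 2*W² (F(W) = W*(2*W) = 2*W²)
D(q, r) = r*(-4 + r)/3 (D(q, r) = ((-4 + r)*r)/3 = (r*(-4 + r))/3 = r*(-4 + r)/3)
P(f, S) = -25*f²/9 (P(f, S) = -(f*4 + f)²/9 = -(4*f + f)²/9 = -25*f²/9)
(P(F(-5)*1, 47) + D(-52, 36))*(1124 + 1984) = (-25*((2*(-5)²)*1)²/9 + (⅓)*36*(-4 + 36))*(1124 + 1984) = (-25*((2*25)*1)²/9 + (⅓)*36*32)*3108 = (-25*(50*1)²/9 + 384)*3108 = (-25/9*50² + 384)*3108 = (-25/9*2500 + 384)*3108 = (-62500/9 + 384)*3108 = -59044/9*3108 = -61169584/3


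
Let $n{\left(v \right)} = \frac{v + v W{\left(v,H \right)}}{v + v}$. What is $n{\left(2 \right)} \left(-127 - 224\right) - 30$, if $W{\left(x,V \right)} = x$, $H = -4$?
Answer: $- \frac{1113}{2} \approx -556.5$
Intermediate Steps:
$n{\left(v \right)} = \frac{v + v^{2}}{2 v}$ ($n{\left(v \right)} = \frac{v + v v}{v + v} = \frac{v + v^{2}}{2 v}$)
$n{\left(2 \right)} \left(-127 - 224\right) - 30 = \left(\frac{1}{2} + \frac{1}{2} \cdot 2\right) \left(-127 - 224\right) - 30 = \left(\frac{1}{2} + 1\right) \left(-351\right) - 30 = \frac{3}{2} \left(-351\right) - 30 = - \frac{1053}{2} - 30 = - \frac{1113}{2}$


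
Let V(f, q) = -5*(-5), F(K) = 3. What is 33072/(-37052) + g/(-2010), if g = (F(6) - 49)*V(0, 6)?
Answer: -596623/1861863 ≈ -0.32044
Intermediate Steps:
V(f, q) = 25
g = -1150 (g = (3 - 49)*25 = -46*25 = -1150)
33072/(-37052) + g/(-2010) = 33072/(-37052) - 1150/(-2010) = 33072*(-1/37052) - 1150*(-1/2010) = -8268/9263 + 115/201 = -596623/1861863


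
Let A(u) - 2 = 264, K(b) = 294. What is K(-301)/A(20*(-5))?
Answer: 21/19 ≈ 1.1053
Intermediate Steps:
A(u) = 266 (A(u) = 2 + 264 = 266)
K(-301)/A(20*(-5)) = 294/266 = 294*(1/266) = 21/19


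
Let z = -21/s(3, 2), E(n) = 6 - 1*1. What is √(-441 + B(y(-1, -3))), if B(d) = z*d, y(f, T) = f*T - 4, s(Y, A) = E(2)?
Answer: 2*I*√2730/5 ≈ 20.9*I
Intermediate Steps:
E(n) = 5 (E(n) = 6 - 1 = 5)
s(Y, A) = 5
z = -21/5 ≈ -4.2000
y(f, T) = -4 + T*f (y(f, T) = T*f - 4 = -4 + T*f)
B(d) = -21*d/5
√(-441 + B(y(-1, -3))) = √(-441 - 21*(-4 - 3*(-1))/5) = √(-441 - 21*(-4 + 3)/5) = √(-441 - 21/5*(-1)) = √(-441 + 21/5) = √(-2184/5) = 2*I*√2730/5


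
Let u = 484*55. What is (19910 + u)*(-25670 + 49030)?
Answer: 1086940800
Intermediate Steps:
u = 26620
(19910 + u)*(-25670 + 49030) = (19910 + 26620)*(-25670 + 49030) = 46530*23360 = 1086940800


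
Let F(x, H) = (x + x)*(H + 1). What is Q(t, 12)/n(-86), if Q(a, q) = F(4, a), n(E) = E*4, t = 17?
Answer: -18/43 ≈ -0.41860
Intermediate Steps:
F(x, H) = 2*x*(1 + H) (F(x, H) = (2*x)*(1 + H) = 2*x*(1 + H))
n(E) = 4*E
Q(a, q) = 8 + 8*a (Q(a, q) = 2*4*(1 + a) = 8 + 8*a)
Q(t, 12)/n(-86) = (8 + 8*17)/((4*(-86))) = (8 + 136)/(-344) = 144*(-1/344) = -18/43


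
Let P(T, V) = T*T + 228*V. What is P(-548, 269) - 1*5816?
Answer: 355820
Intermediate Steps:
P(T, V) = T**2 + 228*V
P(-548, 269) - 1*5816 = ((-548)**2 + 228*269) - 1*5816 = (300304 + 61332) - 5816 = 361636 - 5816 = 355820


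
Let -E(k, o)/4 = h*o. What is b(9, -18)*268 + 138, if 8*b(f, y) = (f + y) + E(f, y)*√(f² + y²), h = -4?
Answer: -327/2 - 86832*√5 ≈ -1.9433e+5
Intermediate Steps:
E(k, o) = 16*o (E(k, o) = -(-16)*o = 16*o)
b(f, y) = f/8 + y/8 + 2*y*√(f² + y²) (b(f, y) = ((f + y) + (16*y)*√(f² + y²))/8 = ((f + y) + 16*y*√(f² + y²))/8 = (f + y + 16*y*√(f² + y²))/8 = f/8 + y/8 + 2*y*√(f² + y²))
b(9, -18)*268 + 138 = ((⅛)*9 + (⅛)*(-18) + 2*(-18)*√(9² + (-18)²))*268 + 138 = (9/8 - 9/4 + 2*(-18)*√(81 + 324))*268 + 138 = (9/8 - 9/4 + 2*(-18)*√405)*268 + 138 = (9/8 - 9/4 + 2*(-18)*(9*√5))*268 + 138 = (9/8 - 9/4 - 324*√5)*268 + 138 = (-9/8 - 324*√5)*268 + 138 = (-603/2 - 86832*√5) + 138 = -327/2 - 86832*√5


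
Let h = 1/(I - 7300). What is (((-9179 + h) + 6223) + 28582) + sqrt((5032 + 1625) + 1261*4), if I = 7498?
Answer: 5073949/198 + sqrt(11701) ≈ 25734.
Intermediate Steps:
h = 1/198 (h = 1/(7498 - 7300) = 1/198 ≈ 0.0050505)
(((-9179 + h) + 6223) + 28582) + sqrt((5032 + 1625) + 1261*4) = (((-9179 + 1/198) + 6223) + 28582) + sqrt((5032 + 1625) + 1261*4) = ((-1817441/198 + 6223) + 28582) + sqrt(6657 + 5044) = (-585287/198 + 28582) + sqrt(11701) = 5073949/198 + sqrt(11701)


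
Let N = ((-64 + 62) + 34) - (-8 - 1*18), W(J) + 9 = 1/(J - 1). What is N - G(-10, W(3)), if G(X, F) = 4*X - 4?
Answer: 102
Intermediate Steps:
W(J) = -9 + 1/(-1 + J) (W(J) = -9 + 1/(J - 1) = -9 + 1/(-1 + J))
G(X, F) = -4 + 4*X
N = 58 (N = (-2 + 34) - (-8 - 18) = 32 - 1*(-26) = 32 + 26 = 58)
N - G(-10, W(3)) = 58 - (-4 + 4*(-10)) = 58 - (-4 - 40) = 58 - 1*(-44) = 58 + 44 = 102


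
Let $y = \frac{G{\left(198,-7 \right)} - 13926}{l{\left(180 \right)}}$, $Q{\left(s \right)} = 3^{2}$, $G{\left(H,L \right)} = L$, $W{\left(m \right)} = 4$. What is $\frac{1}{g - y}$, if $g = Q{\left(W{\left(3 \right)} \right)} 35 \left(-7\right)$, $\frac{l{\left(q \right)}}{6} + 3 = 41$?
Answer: $- \frac{228}{488807} \approx -0.00046644$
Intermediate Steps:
$l{\left(q \right)} = 228$ ($l{\left(q \right)} = -18 + 6 \cdot 41 = -18 + 246 = 228$)
$Q{\left(s \right)} = 9$
$y = - \frac{13933}{228}$ ($y = \frac{-7 - 13926}{228} = \left(-7 - 13926\right) \frac{1}{228} = \left(-13933\right) \frac{1}{228} = - \frac{13933}{228} \approx -61.11$)
$g = -2205$ ($g = 9 \cdot 35 \left(-7\right) = 9 \left(-245\right) = -2205$)
$\frac{1}{g - y} = \frac{1}{-2205 - - \frac{13933}{228}} = \frac{1}{-2205 + \frac{13933}{228}} = \frac{1}{- \frac{488807}{228}} = - \frac{228}{488807}$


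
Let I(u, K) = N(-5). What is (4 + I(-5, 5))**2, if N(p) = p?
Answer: 1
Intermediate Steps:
I(u, K) = -5
(4 + I(-5, 5))**2 = (4 - 5)**2 = (-1)**2 = 1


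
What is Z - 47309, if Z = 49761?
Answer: 2452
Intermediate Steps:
Z - 47309 = 49761 - 47309 = 2452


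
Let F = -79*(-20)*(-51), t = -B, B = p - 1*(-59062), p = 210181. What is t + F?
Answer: -349823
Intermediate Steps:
B = 269243 (B = 210181 - 1*(-59062) = 210181 + 59062 = 269243)
t = -269243 (t = -1*269243 = -269243)
F = -80580 (F = 1580*(-51) = -80580)
t + F = -269243 - 80580 = -349823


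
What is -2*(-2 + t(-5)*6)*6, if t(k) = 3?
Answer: -192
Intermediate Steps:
-2*(-2 + t(-5)*6)*6 = -2*(-2 + 3*6)*6 = -2*(-2 + 18)*6 = -2*16*6 = -32*6 = -192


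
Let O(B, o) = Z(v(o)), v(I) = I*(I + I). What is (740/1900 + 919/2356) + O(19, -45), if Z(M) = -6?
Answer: -61497/11780 ≈ -5.2205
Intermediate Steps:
v(I) = 2*I² (v(I) = I*(2*I) = 2*I²)
O(B, o) = -6
(740/1900 + 919/2356) + O(19, -45) = (740/1900 + 919/2356) - 6 = (740*(1/1900) + 919*(1/2356)) - 6 = (37/95 + 919/2356) - 6 = 9183/11780 - 6 = -61497/11780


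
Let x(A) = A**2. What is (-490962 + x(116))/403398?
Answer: -238753/201699 ≈ -1.1837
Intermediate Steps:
(-490962 + x(116))/403398 = (-490962 + 116**2)/403398 = (-490962 + 13456)*(1/403398) = -477506*1/403398 = -238753/201699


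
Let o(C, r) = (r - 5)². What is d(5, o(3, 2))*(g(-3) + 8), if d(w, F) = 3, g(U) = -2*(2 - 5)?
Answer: 42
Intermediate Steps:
o(C, r) = (-5 + r)²
g(U) = 6 (g(U) = -2*(-3) = 6)
d(5, o(3, 2))*(g(-3) + 8) = 3*(6 + 8) = 3*14 = 42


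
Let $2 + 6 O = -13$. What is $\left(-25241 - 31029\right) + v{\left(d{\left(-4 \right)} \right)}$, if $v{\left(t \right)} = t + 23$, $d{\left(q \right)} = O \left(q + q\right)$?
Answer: $-56227$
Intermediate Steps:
$O = - \frac{5}{2}$ ($O = - \frac{1}{3} + \frac{1}{6} \left(-13\right) = - \frac{1}{3} - \frac{13}{6} = - \frac{5}{2} \approx -2.5$)
$d{\left(q \right)} = - 5 q$ ($d{\left(q \right)} = - \frac{5 \left(q + q\right)}{2} = - \frac{5 \cdot 2 q}{2} = - 5 q$)
$v{\left(t \right)} = 23 + t$
$\left(-25241 - 31029\right) + v{\left(d{\left(-4 \right)} \right)} = \left(-25241 - 31029\right) + \left(23 - -20\right) = -56270 + \left(23 + 20\right) = -56270 + 43 = -56227$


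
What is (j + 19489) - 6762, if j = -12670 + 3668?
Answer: 3725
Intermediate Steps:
j = -9002
(j + 19489) - 6762 = (-9002 + 19489) - 6762 = 10487 - 6762 = 3725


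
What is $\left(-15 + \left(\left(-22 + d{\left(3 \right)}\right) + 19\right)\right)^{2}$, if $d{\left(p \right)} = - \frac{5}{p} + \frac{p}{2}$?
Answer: $\frac{11881}{36} \approx 330.03$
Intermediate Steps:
$d{\left(p \right)} = \frac{p}{2} - \frac{5}{p}$ ($d{\left(p \right)} = - \frac{5}{p} + p \frac{1}{2} = - \frac{5}{p} + \frac{p}{2} = \frac{p}{2} - \frac{5}{p}$)
$\left(-15 + \left(\left(-22 + d{\left(3 \right)}\right) + 19\right)\right)^{2} = \left(-15 + \left(\left(-22 + \left(\frac{1}{2} \cdot 3 - \frac{5}{3}\right)\right) + 19\right)\right)^{2} = \left(-15 + \left(\left(-22 + \left(\frac{3}{2} - \frac{5}{3}\right)\right) + 19\right)\right)^{2} = \left(-15 + \left(\left(-22 - \frac{1}{6}\right) + 19\right)\right)^{2} = \left(-15 + \left(- \frac{133}{6} + 19\right)\right)^{2} = \left(-15 - \frac{19}{6}\right)^{2} = \left(- \frac{109}{6}\right)^{2} = \frac{11881}{36}$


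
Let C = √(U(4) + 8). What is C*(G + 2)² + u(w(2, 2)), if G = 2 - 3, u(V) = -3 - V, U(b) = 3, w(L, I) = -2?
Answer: -1 + √11 ≈ 2.3166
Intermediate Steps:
C = √11 (C = √(3 + 8) = √11 ≈ 3.3166)
G = -1
C*(G + 2)² + u(w(2, 2)) = √11*(-1 + 2)² + (-3 - 1*(-2)) = √11*1² + (-3 + 2) = √11*1 - 1 = √11 - 1 = -1 + √11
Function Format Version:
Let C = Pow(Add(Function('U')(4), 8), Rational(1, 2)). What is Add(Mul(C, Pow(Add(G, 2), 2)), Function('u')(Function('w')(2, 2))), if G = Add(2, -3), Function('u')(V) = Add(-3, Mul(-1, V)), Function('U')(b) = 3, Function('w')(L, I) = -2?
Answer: Add(-1, Pow(11, Rational(1, 2))) ≈ 2.3166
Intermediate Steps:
C = Pow(11, Rational(1, 2)) (C = Pow(Add(3, 8), Rational(1, 2)) = Pow(11, Rational(1, 2)) ≈ 3.3166)
G = -1
Add(Mul(C, Pow(Add(G, 2), 2)), Function('u')(Function('w')(2, 2))) = Add(Mul(Pow(11, Rational(1, 2)), Pow(Add(-1, 2), 2)), Add(-3, Mul(-1, -2))) = Add(Mul(Pow(11, Rational(1, 2)), Pow(1, 2)), Add(-3, 2)) = Add(Mul(Pow(11, Rational(1, 2)), 1), -1) = Add(Pow(11, Rational(1, 2)), -1) = Add(-1, Pow(11, Rational(1, 2)))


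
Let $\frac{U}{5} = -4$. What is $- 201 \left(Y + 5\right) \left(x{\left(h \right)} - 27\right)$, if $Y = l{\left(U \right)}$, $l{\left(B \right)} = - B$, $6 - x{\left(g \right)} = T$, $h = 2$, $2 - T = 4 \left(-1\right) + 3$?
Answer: $120600$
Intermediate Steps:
$U = -20$ ($U = 5 \left(-4\right) = -20$)
$T = 3$ ($T = 2 - \left(4 \left(-1\right) + 3\right) = 2 - \left(-4 + 3\right) = 2 - -1 = 2 + 1 = 3$)
$x{\left(g \right)} = 3$ ($x{\left(g \right)} = 6 - 3 = 3$)
$Y = 20$ ($Y = \left(-1\right) \left(-20\right) = 20$)
$- 201 \left(Y + 5\right) \left(x{\left(h \right)} - 27\right) = - 201 \left(20 + 5\right) \left(3 - 27\right) = - 201 \cdot 25 \left(-24\right) = \left(-201\right) \left(-600\right) = 120600$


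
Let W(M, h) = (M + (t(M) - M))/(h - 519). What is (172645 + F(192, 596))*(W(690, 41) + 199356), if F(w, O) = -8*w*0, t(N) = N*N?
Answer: 8184760029930/239 ≈ 3.4246e+10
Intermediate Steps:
t(N) = N**2
F(w, O) = 0
W(M, h) = M**2/(-519 + h) (W(M, h) = (M + (M**2 - M))/(h - 519) = M**2/(-519 + h))
(172645 + F(192, 596))*(W(690, 41) + 199356) = (172645 + 0)*(690**2/(-519 + 41) + 199356) = 172645*(476100/(-478) + 199356) = 172645*(476100*(-1/478) + 199356) = 172645*(-238050/239 + 199356) = 172645*(47408034/239) = 8184760029930/239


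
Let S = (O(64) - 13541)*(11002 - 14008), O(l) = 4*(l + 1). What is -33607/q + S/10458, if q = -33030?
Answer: 73277654477/19190430 ≈ 3818.4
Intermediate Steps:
O(l) = 4 + 4*l (O(l) = 4*(1 + l) = 4 + 4*l)
S = 39922686 (S = ((4 + 4*64) - 13541)*(11002 - 14008) = ((4 + 256) - 13541)*(-3006) = (260 - 13541)*(-3006) = -13281*(-3006) = 39922686)
-33607/q + S/10458 = -33607/(-33030) + 39922686/10458 = -33607*(-1/33030) + 39922686*(1/10458) = 33607/33030 + 2217927/581 = 73277654477/19190430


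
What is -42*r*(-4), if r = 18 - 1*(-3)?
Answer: 3528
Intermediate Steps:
r = 21 (r = 18 + 3 = 21)
-42*r*(-4) = -42*21*(-4) = -882*(-4) = 3528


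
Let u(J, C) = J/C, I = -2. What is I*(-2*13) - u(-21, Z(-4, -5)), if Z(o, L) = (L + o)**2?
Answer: 1411/27 ≈ 52.259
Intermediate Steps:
I*(-2*13) - u(-21, Z(-4, -5)) = -(-4)*13 - (-21)/((-5 - 4)**2) = -2*(-26) - (-21)/((-9)**2) = 52 - (-21)/81 = 52 - 1*(-7/27) = 52 + 7/27 = 1411/27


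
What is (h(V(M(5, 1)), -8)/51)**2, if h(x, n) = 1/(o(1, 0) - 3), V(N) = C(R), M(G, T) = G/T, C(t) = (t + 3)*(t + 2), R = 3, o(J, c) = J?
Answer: 1/10404 ≈ 9.6117e-5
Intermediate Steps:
C(t) = (2 + t)*(3 + t) (C(t) = (3 + t)*(2 + t) = (2 + t)*(3 + t))
V(N) = 30 (V(N) = 6 + 3**2 + 5*3 = 6 + 9 + 15 = 30)
h(x, n) = -1/2 (h(x, n) = 1/(1 - 3) = 1/(-2) = -1/2)
(h(V(M(5, 1)), -8)/51)**2 = (-1/2/51)**2 = (-1/2*1/51)**2 = (-1/102)**2 = 1/10404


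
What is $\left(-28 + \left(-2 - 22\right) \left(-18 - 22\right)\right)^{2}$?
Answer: $868624$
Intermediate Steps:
$\left(-28 + \left(-2 - 22\right) \left(-18 - 22\right)\right)^{2} = \left(-28 - -960\right)^{2} = \left(-28 + 960\right)^{2} = 932^{2} = 868624$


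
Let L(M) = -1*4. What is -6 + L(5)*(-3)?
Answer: 6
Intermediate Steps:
L(M) = -4
-6 + L(5)*(-3) = -6 - 4*(-3) = -6 + 12 = 6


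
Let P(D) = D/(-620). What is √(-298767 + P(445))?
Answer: I*√1148463107/62 ≈ 546.6*I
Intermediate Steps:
P(D) = -D/620 (P(D) = D*(-1/620) = -D/620)
√(-298767 + P(445)) = √(-298767 - 1/620*445) = √(-298767 - 89/124) = √(-37047197/124) = I*√1148463107/62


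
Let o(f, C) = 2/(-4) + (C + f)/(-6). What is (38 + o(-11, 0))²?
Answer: 13924/9 ≈ 1547.1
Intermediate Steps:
o(f, C) = -½ - C/6 - f/6 (o(f, C) = 2*(-¼) + (C + f)*(-⅙) = -½ + (-C/6 - f/6) = -½ - C/6 - f/6)
(38 + o(-11, 0))² = (38 + (-½ - ⅙*0 - ⅙*(-11)))² = (38 + (-½ + 0 + 11/6))² = (38 + 4/3)² = (118/3)² = 13924/9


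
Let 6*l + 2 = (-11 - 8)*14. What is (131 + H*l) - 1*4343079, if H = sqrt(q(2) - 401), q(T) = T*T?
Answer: -4342948 - 134*I*sqrt(397)/3 ≈ -4.3429e+6 - 889.98*I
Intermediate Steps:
q(T) = T**2
l = -134/3 (l = -1/3 + ((-11 - 8)*14)/6 = -1/3 + (-19*14)/6 = -1/3 + (1/6)*(-266) = -1/3 - 133/3 = -134/3 ≈ -44.667)
H = I*sqrt(397) (H = sqrt(2**2 - 401) = sqrt(4 - 401) = sqrt(-397) = I*sqrt(397) ≈ 19.925*I)
(131 + H*l) - 1*4343079 = (131 + (I*sqrt(397))*(-134/3)) - 1*4343079 = (131 - 134*I*sqrt(397)/3) - 4343079 = -4342948 - 134*I*sqrt(397)/3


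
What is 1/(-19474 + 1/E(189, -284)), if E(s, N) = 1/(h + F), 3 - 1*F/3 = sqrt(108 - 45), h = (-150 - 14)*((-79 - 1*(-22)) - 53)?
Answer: -475/676686 + sqrt(7)/225562 ≈ -0.00069022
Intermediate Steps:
h = 18040 (h = -164*((-79 + 22) - 53) = -164*(-57 - 53) = -164*(-110) = 18040)
F = 9 - 9*sqrt(7) (F = 9 - 3*sqrt(108 - 45) = 9 - 9*sqrt(7) ≈ -14.812)
E(s, N) = 1/(18049 - 9*sqrt(7)) (E(s, N) = 1/(18040 + (9 - 9*sqrt(7))) = 1/(18049 - 9*sqrt(7)))
1/(-19474 + 1/E(189, -284)) = 1/(-19474 + 1/(18049/325765834 + 9*sqrt(7)/325765834))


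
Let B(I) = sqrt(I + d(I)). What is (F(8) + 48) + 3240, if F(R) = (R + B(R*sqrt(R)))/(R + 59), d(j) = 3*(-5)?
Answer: 220304/67 + sqrt(-15 + 16*sqrt(2))/67 ≈ 3288.2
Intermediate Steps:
d(j) = -15
B(I) = sqrt(-15 + I) (B(I) = sqrt(I - 15) = sqrt(-15 + I))
F(R) = (R + sqrt(-15 + R**(3/2)))/(59 + R) (F(R) = (R + sqrt(-15 + R*sqrt(R)))/(R + 59) = (R + sqrt(-15 + R**(3/2)))/(59 + R))
(F(8) + 48) + 3240 = ((8 + sqrt(-15 + 8**(3/2)))/(59 + 8) + 48) + 3240 = ((8 + sqrt(-15 + 16*sqrt(2)))/67 + 48) + 3240 = ((8/67 + sqrt(-15 + 16*sqrt(2))/67) + 48) + 3240 = (3224/67 + sqrt(-15 + 16*sqrt(2))/67) + 3240 = 220304/67 + sqrt(-15 + 16*sqrt(2))/67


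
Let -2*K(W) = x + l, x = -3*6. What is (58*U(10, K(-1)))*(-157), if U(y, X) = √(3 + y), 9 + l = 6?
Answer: -9106*√13 ≈ -32832.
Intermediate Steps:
x = -18
l = -3 (l = -9 + 6 = -3)
K(W) = 21/2 (K(W) = -(-18 - 3)/2 = -½*(-21) = 21/2)
(58*U(10, K(-1)))*(-157) = (58*√(3 + 10))*(-157) = (58*√13)*(-157) = -9106*√13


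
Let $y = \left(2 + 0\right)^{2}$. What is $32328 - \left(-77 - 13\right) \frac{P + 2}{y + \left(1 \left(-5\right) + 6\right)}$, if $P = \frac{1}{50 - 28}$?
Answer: $\frac{356013}{11} \approx 32365.0$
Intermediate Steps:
$y = 4$ ($y = 2^{2} = 4$)
$P = \frac{1}{22} \approx 0.045455$
$32328 - \left(-77 - 13\right) \frac{P + 2}{y + \left(1 \left(-5\right) + 6\right)} = 32328 - \left(-77 - 13\right) \frac{\frac{1}{22} + 2}{4 + \left(1 \left(-5\right) + 6\right)} = 32328 - - 90 \frac{45}{22 \left(4 + \left(-5 + 6\right)\right)} = 32328 - - 90 \frac{45}{22 \left(4 + 1\right)} = 32328 - - 90 \frac{45}{22 \cdot 5} = 32328 - - 90 \cdot \frac{45}{22} \cdot \frac{1}{5} = 32328 - \left(-90\right) \frac{9}{22} = 32328 - - \frac{405}{11} = 32328 + \frac{405}{11} = \frac{356013}{11}$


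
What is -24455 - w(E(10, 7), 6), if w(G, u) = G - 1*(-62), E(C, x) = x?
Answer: -24524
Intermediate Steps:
w(G, u) = 62 + G (w(G, u) = G + 62 = 62 + G)
-24455 - w(E(10, 7), 6) = -24455 - (62 + 7) = -24455 - 1*69 = -24455 - 69 = -24524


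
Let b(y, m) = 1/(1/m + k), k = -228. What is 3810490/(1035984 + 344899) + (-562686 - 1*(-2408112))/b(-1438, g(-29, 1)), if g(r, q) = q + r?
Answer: -1162214745417865/2761766 ≈ -4.2082e+8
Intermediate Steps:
b(y, m) = 1/(-228 + 1/m) (b(y, m) = 1/(1/m - 228) = 1/(-228 + 1/m))
3810490/(1035984 + 344899) + (-562686 - 1*(-2408112))/b(-1438, g(-29, 1)) = 3810490/(1035984 + 344899) + (-562686 - 1*(-2408112))/((-(1 - 29)/(-1 + 228*(1 - 29)))) = 3810490/1380883 + (-562686 + 2408112)/((-1*(-28)/(-1 + 228*(-28)))) = 3810490*(1/1380883) + 1845426/((-1*(-28)/(-1 - 6384))) = 3810490/1380883 + 1845426/((-1*(-28)/(-6385))) = 3810490/1380883 + 1845426/((-1*(-28)*(-1/6385))) = 3810490/1380883 + 1845426/(-28/6385) = 3810490/1380883 + 1845426*(-6385/28) = 3810490/1380883 - 5891522505/14 = -1162214745417865/2761766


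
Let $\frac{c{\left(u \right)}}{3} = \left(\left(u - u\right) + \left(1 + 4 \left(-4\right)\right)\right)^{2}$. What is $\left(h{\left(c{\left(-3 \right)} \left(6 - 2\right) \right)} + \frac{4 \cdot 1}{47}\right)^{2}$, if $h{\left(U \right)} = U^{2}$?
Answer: $\frac{117395319641040016}{2209} \approx 5.3144 \cdot 10^{13}$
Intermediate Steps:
$c{\left(u \right)} = 675$ ($c{\left(u \right)} = 3 \left(\left(u - u\right) + \left(1 + 4 \left(-4\right)\right)\right)^{2} = 3 \left(0 + \left(1 - 16\right)\right)^{2} = 3 \left(0 - 15\right)^{2} = 3 \left(-15\right)^{2} = 3 \cdot 225 = 675$)
$\left(h{\left(c{\left(-3 \right)} \left(6 - 2\right) \right)} + \frac{4 \cdot 1}{47}\right)^{2} = \left(\left(675 \left(6 - 2\right)\right)^{2} + \frac{4 \cdot 1}{47}\right)^{2} = \left(\left(675 \cdot 4\right)^{2} + 4 \cdot \frac{1}{47}\right)^{2} = \left(2700^{2} + \frac{4}{47}\right)^{2} = \left(7290000 + \frac{4}{47}\right)^{2} = \left(\frac{342630004}{47}\right)^{2} = \frac{117395319641040016}{2209}$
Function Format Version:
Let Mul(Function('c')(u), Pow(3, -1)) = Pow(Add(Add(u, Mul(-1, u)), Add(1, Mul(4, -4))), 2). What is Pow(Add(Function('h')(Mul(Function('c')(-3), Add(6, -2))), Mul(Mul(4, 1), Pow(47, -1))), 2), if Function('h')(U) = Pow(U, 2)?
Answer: Rational(117395319641040016, 2209) ≈ 5.3144e+13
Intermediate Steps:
Function('c')(u) = 675 (Function('c')(u) = Mul(3, Pow(Add(Add(u, Mul(-1, u)), Add(1, Mul(4, -4))), 2)) = Mul(3, Pow(Add(0, Add(1, -16)), 2)) = Mul(3, Pow(Add(0, -15), 2)) = Mul(3, Pow(-15, 2)) = Mul(3, 225) = 675)
Pow(Add(Function('h')(Mul(Function('c')(-3), Add(6, -2))), Mul(Mul(4, 1), Pow(47, -1))), 2) = Pow(Add(Pow(Mul(675, Add(6, -2)), 2), Mul(Mul(4, 1), Pow(47, -1))), 2) = Pow(Add(Pow(Mul(675, 4), 2), Mul(4, Rational(1, 47))), 2) = Pow(Add(Pow(2700, 2), Rational(4, 47)), 2) = Pow(Add(7290000, Rational(4, 47)), 2) = Pow(Rational(342630004, 47), 2) = Rational(117395319641040016, 2209)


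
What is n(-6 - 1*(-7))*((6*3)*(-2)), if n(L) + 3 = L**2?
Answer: 72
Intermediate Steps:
n(L) = -3 + L**2
n(-6 - 1*(-7))*((6*3)*(-2)) = (-3 + (-6 - 1*(-7))**2)*((6*3)*(-2)) = (-3 + (-6 + 7)**2)*(18*(-2)) = (-3 + 1**2)*(-36) = (-3 + 1)*(-36) = -2*(-36) = 72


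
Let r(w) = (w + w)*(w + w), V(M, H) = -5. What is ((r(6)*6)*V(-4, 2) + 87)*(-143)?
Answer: 605319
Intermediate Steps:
r(w) = 4*w² (r(w) = (2*w)*(2*w) = 4*w²)
((r(6)*6)*V(-4, 2) + 87)*(-143) = (((4*6²)*6)*(-5) + 87)*(-143) = (((4*36)*6)*(-5) + 87)*(-143) = ((144*6)*(-5) + 87)*(-143) = (864*(-5) + 87)*(-143) = (-4320 + 87)*(-143) = -4233*(-143) = 605319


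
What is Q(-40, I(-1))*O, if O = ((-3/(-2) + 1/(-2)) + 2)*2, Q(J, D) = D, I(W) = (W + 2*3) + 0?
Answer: 30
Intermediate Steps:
I(W) = 6 + W (I(W) = (W + 6) + 0 = (6 + W) + 0 = 6 + W)
O = 6 (O = ((-3*(-½) + 1*(-½)) + 2)*2 = ((3/2 - ½) + 2)*2 = (1 + 2)*2 = 3*2 = 6)
Q(-40, I(-1))*O = (6 - 1)*6 = 5*6 = 30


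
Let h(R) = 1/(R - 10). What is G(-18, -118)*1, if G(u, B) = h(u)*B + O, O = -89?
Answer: -1187/14 ≈ -84.786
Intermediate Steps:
h(R) = 1/(-10 + R)
G(u, B) = -89 + B/(-10 + u) (G(u, B) = B/(-10 + u) - 89 = -89 + B/(-10 + u))
G(-18, -118)*1 = ((890 - 118 - 89*(-18))/(-10 - 18))*1 = ((890 - 118 + 1602)/(-28))*1 = -1/28*2374*1 = -1187/14*1 = -1187/14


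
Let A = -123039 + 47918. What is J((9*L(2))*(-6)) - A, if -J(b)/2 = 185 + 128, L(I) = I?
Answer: 74495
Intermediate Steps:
J(b) = -626 (J(b) = -2*(185 + 128) = -2*313 = -626)
A = -75121
J((9*L(2))*(-6)) - A = -626 - 1*(-75121) = -626 + 75121 = 74495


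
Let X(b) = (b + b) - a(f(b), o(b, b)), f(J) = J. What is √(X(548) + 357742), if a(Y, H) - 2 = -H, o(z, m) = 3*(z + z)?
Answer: 6*√10059 ≈ 601.77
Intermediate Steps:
o(z, m) = 6*z (o(z, m) = 3*(2*z) = 6*z)
a(Y, H) = 2 - H
X(b) = -2 + 8*b (X(b) = (b + b) - (2 - 6*b) = 2*b - (2 - 6*b) = 2*b + (-2 + 6*b) = -2 + 8*b)
√(X(548) + 357742) = √((-2 + 8*548) + 357742) = √((-2 + 4384) + 357742) = √(4382 + 357742) = √362124 = 6*√10059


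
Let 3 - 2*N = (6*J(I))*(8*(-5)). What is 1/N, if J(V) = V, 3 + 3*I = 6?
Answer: 2/243 ≈ 0.0082304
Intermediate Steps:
I = 1 (I = -1 + (⅓)*6 = -1 + 2 = 1)
N = 243/2 (N = 3/2 - 6*1*8*(-5)/2 = 3/2 - 3*(-40) = 3/2 - ½*(-240) = 3/2 + 120 = 243/2 ≈ 121.50)
1/N = 1/(243/2) = 2/243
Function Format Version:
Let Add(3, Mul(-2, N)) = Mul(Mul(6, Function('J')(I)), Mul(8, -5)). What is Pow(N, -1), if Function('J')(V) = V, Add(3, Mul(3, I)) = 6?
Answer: Rational(2, 243) ≈ 0.0082304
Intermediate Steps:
I = 1 (I = Add(-1, Mul(Rational(1, 3), 6)) = Add(-1, 2) = 1)
N = Rational(243, 2) (N = Add(Rational(3, 2), Mul(Rational(-1, 2), Mul(Mul(6, 1), Mul(8, -5)))) = Add(Rational(3, 2), Mul(Rational(-1, 2), Mul(6, -40))) = Add(Rational(3, 2), Mul(Rational(-1, 2), -240)) = Add(Rational(3, 2), 120) = Rational(243, 2) ≈ 121.50)
Pow(N, -1) = Pow(Rational(243, 2), -1) = Rational(2, 243)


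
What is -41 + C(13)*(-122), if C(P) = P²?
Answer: -20659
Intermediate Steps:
-41 + C(13)*(-122) = -41 + 13²*(-122) = -41 + 169*(-122) = -41 - 20618 = -20659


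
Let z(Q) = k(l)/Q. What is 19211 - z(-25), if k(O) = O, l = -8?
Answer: 480267/25 ≈ 19211.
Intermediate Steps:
z(Q) = -8/Q
19211 - z(-25) = 19211 - (-8)/(-25) = 19211 - (-8)*(-1)/25 = 19211 - 1*8/25 = 19211 - 8/25 = 480267/25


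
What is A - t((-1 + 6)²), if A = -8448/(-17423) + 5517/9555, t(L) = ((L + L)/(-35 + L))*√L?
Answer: 206607736/7927465 ≈ 26.062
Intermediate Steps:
t(L) = 2*L^(3/2)/(-35 + L) (t(L) = ((2*L)/(-35 + L))*√L = (2*L/(-35 + L))*√L = 2*L^(3/2)/(-35 + L))
A = 8421111/7927465 (A = -8448*(-1/17423) + 5517*(1/9555) = 8448/17423 + 1839/3185 = 8421111/7927465 ≈ 1.0623)
A - t((-1 + 6)²) = 8421111/7927465 - 2*((-1 + 6)²)^(3/2)/(-35 + (-1 + 6)²) = 8421111/7927465 - 2*(5²)^(3/2)/(-35 + 5²) = 8421111/7927465 - 2*25^(3/2)/(-35 + 25) = 8421111/7927465 - 2*125/(-10) = 8421111/7927465 - 2*125*(-1)/10 = 8421111/7927465 - 1*(-25) = 8421111/7927465 + 25 = 206607736/7927465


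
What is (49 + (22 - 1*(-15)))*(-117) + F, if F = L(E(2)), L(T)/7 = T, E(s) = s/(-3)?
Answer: -30200/3 ≈ -10067.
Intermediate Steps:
E(s) = -s/3 (E(s) = s*(-1/3) = -s/3)
L(T) = 7*T
F = -14/3 (F = 7*(-1/3*2) = 7*(-2/3) = -14/3 ≈ -4.6667)
(49 + (22 - 1*(-15)))*(-117) + F = (49 + (22 - 1*(-15)))*(-117) - 14/3 = (49 + (22 + 15))*(-117) - 14/3 = (49 + 37)*(-117) - 14/3 = 86*(-117) - 14/3 = -10062 - 14/3 = -30200/3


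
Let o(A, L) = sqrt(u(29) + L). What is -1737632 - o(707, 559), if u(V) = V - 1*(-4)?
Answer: -1737632 - 4*sqrt(37) ≈ -1.7377e+6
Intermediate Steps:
u(V) = 4 + V (u(V) = V + 4 = 4 + V)
o(A, L) = sqrt(33 + L) (o(A, L) = sqrt((4 + 29) + L) = sqrt(33 + L))
-1737632 - o(707, 559) = -1737632 - sqrt(33 + 559) = -1737632 - sqrt(592) = -1737632 - 4*sqrt(37)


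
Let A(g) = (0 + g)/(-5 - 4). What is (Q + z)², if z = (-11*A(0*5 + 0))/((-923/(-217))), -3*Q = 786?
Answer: 68644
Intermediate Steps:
Q = -262 (Q = -⅓*786 = -262)
A(g) = -g/9 (A(g) = g/(-9) = g*(-⅑) = -g/9)
z = 0 (z = (-(-11)*(0*5 + 0)/9)/((-923/(-217))) = (-(-11)*(0 + 0)/9)/((-923*(-1/217))) = (-(-11)*0/9)/(923/217) = -11*0*(217/923) = 0*(217/923) = 0)
(Q + z)² = (-262 + 0)² = (-262)² = 68644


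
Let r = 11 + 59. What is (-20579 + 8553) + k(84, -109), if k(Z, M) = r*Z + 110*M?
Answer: -18136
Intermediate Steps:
r = 70
k(Z, M) = 70*Z + 110*M
(-20579 + 8553) + k(84, -109) = (-20579 + 8553) + (70*84 + 110*(-109)) = -12026 + (5880 - 11990) = -12026 - 6110 = -18136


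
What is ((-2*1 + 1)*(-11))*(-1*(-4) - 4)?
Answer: 0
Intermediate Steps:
((-2*1 + 1)*(-11))*(-1*(-4) - 4) = ((-2 + 1)*(-11))*(4 - 4) = -1*(-11)*0 = 11*0 = 0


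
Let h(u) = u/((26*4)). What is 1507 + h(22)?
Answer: 78375/52 ≈ 1507.2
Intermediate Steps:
h(u) = u/104
1507 + h(22) = 1507 + (1/104)*22 = 1507 + 11/52 = 78375/52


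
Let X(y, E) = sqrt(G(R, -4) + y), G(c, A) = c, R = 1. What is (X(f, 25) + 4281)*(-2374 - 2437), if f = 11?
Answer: -20595891 - 9622*sqrt(3) ≈ -2.0613e+7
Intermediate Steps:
X(y, E) = sqrt(1 + y)
(X(f, 25) + 4281)*(-2374 - 2437) = (sqrt(1 + 11) + 4281)*(-2374 - 2437) = (sqrt(12) + 4281)*(-4811) = (2*sqrt(3) + 4281)*(-4811) = (4281 + 2*sqrt(3))*(-4811) = -20595891 - 9622*sqrt(3)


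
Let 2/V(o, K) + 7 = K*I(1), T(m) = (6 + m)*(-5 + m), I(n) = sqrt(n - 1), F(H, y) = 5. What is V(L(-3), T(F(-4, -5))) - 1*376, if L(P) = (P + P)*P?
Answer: -2634/7 ≈ -376.29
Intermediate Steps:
I(n) = sqrt(-1 + n)
T(m) = (-5 + m)*(6 + m)
L(P) = 2*P**2 (L(P) = (2*P)*P = 2*P**2)
V(o, K) = -2/7 (V(o, K) = 2/(-7 + K*sqrt(-1 + 1)) = 2/(-7 + K*sqrt(0)) = 2/(-7 + K*0) = 2/(-7 + 0) = 2/(-7) = 2*(-1/7) = -2/7)
V(L(-3), T(F(-4, -5))) - 1*376 = -2/7 - 1*376 = -2/7 - 376 = -2634/7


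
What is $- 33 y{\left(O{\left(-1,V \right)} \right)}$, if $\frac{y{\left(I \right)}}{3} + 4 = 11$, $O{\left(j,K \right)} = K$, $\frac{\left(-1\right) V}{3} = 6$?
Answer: $-693$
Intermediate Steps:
$V = -18$ ($V = \left(-3\right) 6 = -18$)
$y{\left(I \right)} = 21$ ($y{\left(I \right)} = -12 + 3 \cdot 11 = -12 + 33 = 21$)
$- 33 y{\left(O{\left(-1,V \right)} \right)} = \left(-33\right) 21 = -693$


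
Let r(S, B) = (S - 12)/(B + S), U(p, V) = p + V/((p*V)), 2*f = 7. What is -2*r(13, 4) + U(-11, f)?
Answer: -2096/187 ≈ -11.209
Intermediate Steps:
f = 7/2 (f = (½)*7 = 7/2 ≈ 3.5000)
U(p, V) = p + 1/p (U(p, V) = p + V/((V*p)) = p + V*(1/(V*p)) = p + 1/p)
r(S, B) = (-12 + S)/(B + S)
-2*r(13, 4) + U(-11, f) = -2*(-12 + 13)/(4 + 13) + (-11 + 1/(-11)) = -2/17 + (-11 - 1/11) = -2/17 - 122/11 = -2096/187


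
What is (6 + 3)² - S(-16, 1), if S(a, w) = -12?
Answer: 93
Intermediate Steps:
(6 + 3)² - S(-16, 1) = (6 + 3)² - 1*(-12) = 9² + 12 = 81 + 12 = 93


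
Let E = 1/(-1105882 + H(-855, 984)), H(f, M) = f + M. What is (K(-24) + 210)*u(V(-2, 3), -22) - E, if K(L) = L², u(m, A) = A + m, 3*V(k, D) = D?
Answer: -18251559017/1105753 ≈ -16506.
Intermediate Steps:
V(k, D) = D/3
H(f, M) = M + f
E = -1/1105753 (E = 1/(-1105882 + (984 - 855)) = 1/(-1105882 + 129) = 1/(-1105753) = -1/1105753 ≈ -9.0436e-7)
(K(-24) + 210)*u(V(-2, 3), -22) - E = ((-24)² + 210)*(-22 + (⅓)*3) - 1*(-1/1105753) = (576 + 210)*(-22 + 1) + 1/1105753 = 786*(-21) + 1/1105753 = -16506 + 1/1105753 = -18251559017/1105753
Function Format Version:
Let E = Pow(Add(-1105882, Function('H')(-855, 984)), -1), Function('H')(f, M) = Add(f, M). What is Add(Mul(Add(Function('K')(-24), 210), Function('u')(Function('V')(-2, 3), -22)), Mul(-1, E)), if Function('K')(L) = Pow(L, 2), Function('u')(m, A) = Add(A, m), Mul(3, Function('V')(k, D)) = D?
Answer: Rational(-18251559017, 1105753) ≈ -16506.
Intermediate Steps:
Function('V')(k, D) = Mul(Rational(1, 3), D)
Function('H')(f, M) = Add(M, f)
E = Rational(-1, 1105753) (E = Pow(Add(-1105882, Add(984, -855)), -1) = Pow(Add(-1105882, 129), -1) = Pow(-1105753, -1) = Rational(-1, 1105753) ≈ -9.0436e-7)
Add(Mul(Add(Function('K')(-24), 210), Function('u')(Function('V')(-2, 3), -22)), Mul(-1, E)) = Add(Mul(Add(Pow(-24, 2), 210), Add(-22, Mul(Rational(1, 3), 3))), Mul(-1, Rational(-1, 1105753))) = Add(Mul(Add(576, 210), Add(-22, 1)), Rational(1, 1105753)) = Add(Mul(786, -21), Rational(1, 1105753)) = Add(-16506, Rational(1, 1105753)) = Rational(-18251559017, 1105753)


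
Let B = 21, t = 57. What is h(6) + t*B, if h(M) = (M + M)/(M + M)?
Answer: 1198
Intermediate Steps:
h(M) = 1 (h(M) = (2*M)/((2*M)) = (2*M)*(1/(2*M)) = 1)
h(6) + t*B = 1 + 57*21 = 1 + 1197 = 1198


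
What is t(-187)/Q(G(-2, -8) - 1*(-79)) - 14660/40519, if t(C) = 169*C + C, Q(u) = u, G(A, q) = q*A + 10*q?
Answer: -257663782/121557 ≈ -2119.7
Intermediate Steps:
G(A, q) = 10*q + A*q (G(A, q) = A*q + 10*q = 10*q + A*q)
t(C) = 170*C
t(-187)/Q(G(-2, -8) - 1*(-79)) - 14660/40519 = (170*(-187))/(-8*(10 - 2) - 1*(-79)) - 14660/40519 = -31790/(-8*8 + 79) - 14660*1/40519 = -31790/(-64 + 79) - 14660/40519 = -31790/15 - 14660/40519 = -31790*1/15 - 14660/40519 = -6358/3 - 14660/40519 = -257663782/121557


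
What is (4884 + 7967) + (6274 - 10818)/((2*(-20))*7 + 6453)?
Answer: 79324679/6173 ≈ 12850.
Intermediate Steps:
(4884 + 7967) + (6274 - 10818)/((2*(-20))*7 + 6453) = 12851 - 4544/(-40*7 + 6453) = 12851 - 4544/(-280 + 6453) = 12851 - 4544/6173 = 79324679/6173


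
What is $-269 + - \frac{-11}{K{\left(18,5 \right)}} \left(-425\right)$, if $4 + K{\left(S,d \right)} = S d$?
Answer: $- \frac{27809}{86} \approx -323.36$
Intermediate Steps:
$K{\left(S,d \right)} = -4 + S d$
$-269 + - \frac{-11}{K{\left(18,5 \right)}} \left(-425\right) = -269 + - \frac{-11}{-4 + 18 \cdot 5} \left(-425\right) = -269 + - \frac{-11}{-4 + 90} \left(-425\right) = -269 + - \frac{-11}{86} \left(-425\right) = -269 + \left(-1\right) \left(- \frac{11}{86}\right) \left(-425\right) = -269 + \frac{11}{86} \left(-425\right) = -269 - \frac{4675}{86} = - \frac{27809}{86}$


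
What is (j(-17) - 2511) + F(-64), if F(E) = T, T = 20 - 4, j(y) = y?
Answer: -2512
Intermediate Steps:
T = 16
F(E) = 16
(j(-17) - 2511) + F(-64) = (-17 - 2511) + 16 = -2528 + 16 = -2512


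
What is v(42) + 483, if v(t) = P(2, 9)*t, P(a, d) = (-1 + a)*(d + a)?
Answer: 945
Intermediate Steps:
P(a, d) = (-1 + a)*(a + d)
v(t) = 11*t (v(t) = (2**2 - 1*2 - 1*9 + 2*9)*t = (4 - 2 - 9 + 18)*t = 11*t)
v(42) + 483 = 11*42 + 483 = 462 + 483 = 945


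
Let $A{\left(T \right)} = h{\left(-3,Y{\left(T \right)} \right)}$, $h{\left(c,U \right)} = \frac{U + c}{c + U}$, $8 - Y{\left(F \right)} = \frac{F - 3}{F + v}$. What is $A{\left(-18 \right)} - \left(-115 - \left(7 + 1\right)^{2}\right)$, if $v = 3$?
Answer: $180$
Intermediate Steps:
$Y{\left(F \right)} = 8 - \frac{-3 + F}{3 + F}$ ($Y{\left(F \right)} = 8 - \frac{F - 3}{F + 3} = 8 - \frac{-3 + F}{3 + F}$)
$h{\left(c,U \right)} = 1$ ($h{\left(c,U \right)} = \frac{U + c}{U + c} = 1$)
$A{\left(T \right)} = 1$
$A{\left(-18 \right)} - \left(-115 - \left(7 + 1\right)^{2}\right) = 1 - \left(-115 - \left(7 + 1\right)^{2}\right) = 1 - \left(-115 - 8^{2}\right) = 1 - \left(-115 - 64\right) = 1 - -179 = 1 + 179 = 180$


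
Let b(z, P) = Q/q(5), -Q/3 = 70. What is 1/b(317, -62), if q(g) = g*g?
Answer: -5/42 ≈ -0.11905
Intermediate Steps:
Q = -210 (Q = -3*70 = -210)
q(g) = g²
b(z, P) = -42/5 (b(z, P) = -210/(5²) = -210/25 = -210*1/25 = -42/5)
1/b(317, -62) = 1/(-42/5) = -5/42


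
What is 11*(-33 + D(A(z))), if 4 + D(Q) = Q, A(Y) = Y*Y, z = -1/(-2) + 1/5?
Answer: -40161/100 ≈ -401.61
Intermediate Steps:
z = 7/10 (z = -1*(-1/2) + 1*(1/5) = 1/2 + 1/5 = 7/10 ≈ 0.70000)
A(Y) = Y**2
D(Q) = -4 + Q
11*(-33 + D(A(z))) = 11*(-33 + (-4 + (7/10)**2)) = 11*(-33 + (-4 + 49/100)) = 11*(-33 - 351/100) = 11*(-3651/100) = -40161/100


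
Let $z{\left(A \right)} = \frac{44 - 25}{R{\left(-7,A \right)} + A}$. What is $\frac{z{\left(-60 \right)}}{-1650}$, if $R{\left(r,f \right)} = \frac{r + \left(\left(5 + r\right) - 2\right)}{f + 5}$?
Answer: $\frac{19}{98670} \approx 0.00019256$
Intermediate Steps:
$R{\left(r,f \right)} = \frac{3 + 2 r}{5 + f}$ ($R{\left(r,f \right)} = \frac{r + \left(3 + r\right)}{5 + f} = \frac{3 + 2 r}{5 + f}$)
$z{\left(A \right)} = \frac{19}{A - \frac{11}{5 + A}}$ ($z{\left(A \right)} = \frac{44 - 25}{\frac{3 + 2 \left(-7\right)}{5 + A} + A} = \frac{19}{\frac{3 - 14}{5 + A} + A} = \frac{19}{\frac{1}{5 + A} \left(-11\right) + A} = \frac{19}{- \frac{11}{5 + A} + A} = \frac{19}{A - \frac{11}{5 + A}}$)
$\frac{z{\left(-60 \right)}}{-1650} = \frac{19 \frac{1}{-11 - 60 \left(5 - 60\right)} \left(5 - 60\right)}{-1650} = 19 \frac{1}{-11 - -3300} \left(-55\right) \left(- \frac{1}{1650}\right) = 19 \frac{1}{-11 + 3300} \left(-55\right) \left(- \frac{1}{1650}\right) = 19 \cdot \frac{1}{3289} \left(-55\right) \left(- \frac{1}{1650}\right) = \left(- \frac{95}{299}\right) \left(- \frac{1}{1650}\right) = \frac{19}{98670}$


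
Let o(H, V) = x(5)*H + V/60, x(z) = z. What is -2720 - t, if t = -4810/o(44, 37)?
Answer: -35716040/13237 ≈ -2698.2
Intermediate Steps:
o(H, V) = 5*H + V/60
t = -288600/13237 (t = -4810/(5*44 + (1/60)*37) = -4810/(220 + 37/60) = -4810/13237/60 = -4810*60/13237 = -288600/13237 ≈ -21.803)
-2720 - t = -2720 - 1*(-288600/13237) = -2720 + 288600/13237 = -35716040/13237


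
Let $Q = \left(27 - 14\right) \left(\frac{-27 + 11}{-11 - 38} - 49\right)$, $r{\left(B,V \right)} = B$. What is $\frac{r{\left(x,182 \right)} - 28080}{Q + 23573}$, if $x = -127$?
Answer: $- \frac{1382143}{1124072} \approx -1.2296$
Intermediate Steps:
$Q = - \frac{31005}{49}$ ($Q = 13 \left(- \frac{16}{-49} - 49\right) = 13 \left(\left(-16\right) \left(- \frac{1}{49}\right) - 49\right) = 13 \left(\frac{16}{49} - 49\right) = 13 \left(- \frac{2385}{49}\right) = - \frac{31005}{49} \approx -632.75$)
$\frac{r{\left(x,182 \right)} - 28080}{Q + 23573} = \frac{-127 - 28080}{- \frac{31005}{49} + 23573} = - \frac{28207}{\frac{1124072}{49}} = \left(-28207\right) \frac{49}{1124072} = - \frac{1382143}{1124072}$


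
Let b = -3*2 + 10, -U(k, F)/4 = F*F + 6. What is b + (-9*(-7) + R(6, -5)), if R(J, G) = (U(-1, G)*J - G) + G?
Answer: -677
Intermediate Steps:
U(k, F) = -24 - 4*F² (U(k, F) = -4*(F*F + 6) = -4*(F² + 6) = -4*(6 + F²) = -24 - 4*F²)
R(J, G) = J*(-24 - 4*G²) (R(J, G) = ((-24 - 4*G²)*J - G) + G = (J*(-24 - 4*G²) - G) + G = (-G + J*(-24 - 4*G²)) + G = J*(-24 - 4*G²))
b = 4 (b = -6 + 10 = 4)
b + (-9*(-7) + R(6, -5)) = 4 + (-9*(-7) - 4*6*(6 + (-5)²)) = 4 + (63 - 4*6*(6 + 25)) = 4 + (63 - 4*6*31) = 4 + (63 - 744) = 4 - 681 = -677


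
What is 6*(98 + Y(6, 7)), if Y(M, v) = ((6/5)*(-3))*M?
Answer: 2292/5 ≈ 458.40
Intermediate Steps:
Y(M, v) = -18*M/5 (Y(M, v) = ((6*(⅕))*(-3))*M = ((6/5)*(-3))*M = -18*M/5)
6*(98 + Y(6, 7)) = 6*(98 - 18/5*6) = 6*(98 - 108/5) = 6*(382/5) = 2292/5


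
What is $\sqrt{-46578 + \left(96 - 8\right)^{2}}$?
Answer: $i \sqrt{38834} \approx 197.06 i$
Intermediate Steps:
$\sqrt{-46578 + \left(96 - 8\right)^{2}} = \sqrt{-46578 + 88^{2}} = \sqrt{-46578 + 7744} = \sqrt{-38834} = i \sqrt{38834}$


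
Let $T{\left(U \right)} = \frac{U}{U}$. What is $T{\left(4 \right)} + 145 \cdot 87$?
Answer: $12616$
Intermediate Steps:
$T{\left(U \right)} = 1$
$T{\left(4 \right)} + 145 \cdot 87 = 1 + 145 \cdot 87 = 1 + 12615 = 12616$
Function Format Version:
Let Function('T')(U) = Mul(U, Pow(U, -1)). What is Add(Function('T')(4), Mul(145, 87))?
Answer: 12616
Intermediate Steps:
Function('T')(U) = 1
Add(Function('T')(4), Mul(145, 87)) = Add(1, Mul(145, 87)) = Add(1, 12615) = 12616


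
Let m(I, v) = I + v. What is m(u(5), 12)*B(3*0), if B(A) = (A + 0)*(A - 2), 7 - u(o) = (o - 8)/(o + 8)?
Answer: 0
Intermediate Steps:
u(o) = 7 - (-8 + o)/(8 + o) (u(o) = 7 - (o - 8)/(o + 8) = 7 - (-8 + o)/(8 + o))
B(A) = A*(-2 + A)
m(u(5), 12)*B(3*0) = (2*(32 + 3*5)/(8 + 5) + 12)*((3*0)*(-2 + 3*0)) = (2*(32 + 15)/13 + 12)*(0*(-2 + 0)) = (2*(1/13)*47 + 12)*(0*(-2)) = (94/13 + 12)*0 = (250/13)*0 = 0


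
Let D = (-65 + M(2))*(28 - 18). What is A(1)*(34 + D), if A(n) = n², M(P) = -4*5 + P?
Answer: -796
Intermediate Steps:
M(P) = -20 + P
D = -830 (D = (-65 + (-20 + 2))*(28 - 18) = (-65 - 18)*10 = -83*10 = -830)
A(1)*(34 + D) = 1²*(34 - 830) = 1*(-796) = -796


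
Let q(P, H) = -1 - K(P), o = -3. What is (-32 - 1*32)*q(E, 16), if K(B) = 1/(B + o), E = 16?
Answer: 896/13 ≈ 68.923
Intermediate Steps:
K(B) = 1/(-3 + B) (K(B) = 1/(B - 3) = 1/(-3 + B))
q(P, H) = -1 - 1/(-3 + P)
(-32 - 1*32)*q(E, 16) = (-32 - 1*32)*((2 - 1*16)/(-3 + 16)) = (-32 - 32)*((2 - 16)/13) = -64*(-14)/13 = -64*(-14/13) = 896/13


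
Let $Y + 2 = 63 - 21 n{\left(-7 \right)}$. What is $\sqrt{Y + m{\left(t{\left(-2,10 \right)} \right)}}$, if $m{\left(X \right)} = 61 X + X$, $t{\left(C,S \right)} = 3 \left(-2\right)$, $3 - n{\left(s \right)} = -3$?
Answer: $i \sqrt{437} \approx 20.905 i$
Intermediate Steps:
$n{\left(s \right)} = 6$ ($n{\left(s \right)} = 3 - -3 = 3 + 3 = 6$)
$t{\left(C,S \right)} = -6$
$Y = -65$ ($Y = -2 + \left(63 - 126\right) = -2 - 63 = -65$)
$m{\left(X \right)} = 62 X$
$\sqrt{Y + m{\left(t{\left(-2,10 \right)} \right)}} = \sqrt{-65 + 62 \left(-6\right)} = \sqrt{-65 - 372} = \sqrt{-437} = i \sqrt{437}$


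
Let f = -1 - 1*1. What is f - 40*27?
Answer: -1082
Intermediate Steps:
f = -2 (f = -1 - 1 = -2)
f - 40*27 = -2 - 40*27 = -2 - 1080 = -1082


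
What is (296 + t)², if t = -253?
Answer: 1849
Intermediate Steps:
(296 + t)² = (296 - 253)² = 43² = 1849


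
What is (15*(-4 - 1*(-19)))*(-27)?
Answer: -6075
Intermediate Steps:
(15*(-4 - 1*(-19)))*(-27) = (15*(-4 + 19))*(-27) = (15*15)*(-27) = 225*(-27) = -6075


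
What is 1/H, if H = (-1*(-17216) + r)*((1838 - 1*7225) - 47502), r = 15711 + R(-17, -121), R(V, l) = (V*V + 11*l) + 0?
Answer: -1/1686365765 ≈ -5.9299e-10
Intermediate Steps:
R(V, l) = V² + 11*l (R(V, l) = (V² + 11*l) + 0 = V² + 11*l)
r = 14669 (r = 15711 + ((-17)² + 11*(-121)) = 15711 + (289 - 1331) = 15711 - 1042 = 14669)
H = -1686365765 (H = (-1*(-17216) + 14669)*((1838 - 1*7225) - 47502) = (17216 + 14669)*((1838 - 7225) - 47502) = 31885*(-5387 - 47502) = 31885*(-52889) = -1686365765)
1/H = 1/(-1686365765) = -1/1686365765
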